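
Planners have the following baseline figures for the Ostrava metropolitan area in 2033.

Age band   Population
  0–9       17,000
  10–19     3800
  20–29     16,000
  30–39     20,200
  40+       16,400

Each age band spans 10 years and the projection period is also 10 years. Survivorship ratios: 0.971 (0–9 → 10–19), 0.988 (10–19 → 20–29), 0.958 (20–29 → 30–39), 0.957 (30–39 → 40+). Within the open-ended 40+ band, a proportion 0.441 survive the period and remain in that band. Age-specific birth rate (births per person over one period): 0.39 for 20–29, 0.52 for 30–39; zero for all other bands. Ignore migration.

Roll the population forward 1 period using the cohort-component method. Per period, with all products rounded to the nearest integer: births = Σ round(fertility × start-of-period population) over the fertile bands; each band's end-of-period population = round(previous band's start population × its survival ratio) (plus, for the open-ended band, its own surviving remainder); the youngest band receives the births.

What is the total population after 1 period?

(Bands numbered youngest = 1 to oldest = 5.)
Period 1.
Births: 16000 × 0.39 = 6240 ; 20200 × 0.52 = 10504 ⇒ total 16744
Band 2: 17000 × 0.971 = 16507
Band 3: 3800 × 0.988 = 3754
Band 4: 16000 × 0.958 = 15328
Band 5: 20200 × 0.957 + 16400 × 0.441 = 19331 + 7232 = 26563
→ [16744, 16507, 3754, 15328, 26563]
Total after period 1: 16744 + 16507 + 3754 + 15328 + 26563 = 78896

78896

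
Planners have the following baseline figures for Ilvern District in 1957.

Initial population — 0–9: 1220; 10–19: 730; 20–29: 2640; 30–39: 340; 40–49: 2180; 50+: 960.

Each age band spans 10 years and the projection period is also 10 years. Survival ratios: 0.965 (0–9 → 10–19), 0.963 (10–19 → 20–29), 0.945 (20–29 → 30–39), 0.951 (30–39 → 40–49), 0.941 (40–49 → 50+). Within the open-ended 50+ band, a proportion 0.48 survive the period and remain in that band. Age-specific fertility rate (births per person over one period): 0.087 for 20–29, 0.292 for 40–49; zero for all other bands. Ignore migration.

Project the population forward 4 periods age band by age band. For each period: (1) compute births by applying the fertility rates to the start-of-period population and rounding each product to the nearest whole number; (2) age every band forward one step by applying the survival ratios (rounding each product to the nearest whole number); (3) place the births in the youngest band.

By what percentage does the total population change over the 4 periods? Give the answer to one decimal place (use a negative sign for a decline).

Let group 1 be 0–9 through group 6 = 50+.
[period 1]
Births: 2640 * 0.087 = 230, 2180 * 0.292 = 637 — total 867
Group 2: 1220 * 0.965 = 1177
Group 3: 730 * 0.963 = 703
Group 4: 2640 * 0.945 = 2495
Group 5: 340 * 0.951 = 323
Group 6: 2180 * 0.941 + 960 * 0.48 = 2051 + 461 = 2512
Population now: 0–9=867, 10–19=1177, 20–29=703, 30–39=2495, 40–49=323, 50+=2512
[period 2]
Births: 703 * 0.087 = 61, 323 * 0.292 = 94 — total 155
Group 2: 867 * 0.965 = 837
Group 3: 1177 * 0.963 = 1133
Group 4: 703 * 0.945 = 664
Group 5: 2495 * 0.951 = 2373
Group 6: 323 * 0.941 + 2512 * 0.48 = 304 + 1206 = 1510
Population now: 0–9=155, 10–19=837, 20–29=1133, 30–39=664, 40–49=2373, 50+=1510
[period 3]
Births: 1133 * 0.087 = 99, 2373 * 0.292 = 693 — total 792
Group 2: 155 * 0.965 = 150
Group 3: 837 * 0.963 = 806
Group 4: 1133 * 0.945 = 1071
Group 5: 664 * 0.951 = 631
Group 6: 2373 * 0.941 + 1510 * 0.48 = 2233 + 725 = 2958
Population now: 0–9=792, 10–19=150, 20–29=806, 30–39=1071, 40–49=631, 50+=2958
[period 4]
Births: 806 * 0.087 = 70, 631 * 0.292 = 184 — total 254
Group 2: 792 * 0.965 = 764
Group 3: 150 * 0.963 = 144
Group 4: 806 * 0.945 = 762
Group 5: 1071 * 0.951 = 1019
Group 6: 631 * 0.941 + 2958 * 0.48 = 594 + 1420 = 2014
Population now: 0–9=254, 10–19=764, 20–29=144, 30–39=762, 40–49=1019, 50+=2014
Total: 8070 → 4957; change = -3113; percentage change = -38.6%

-38.6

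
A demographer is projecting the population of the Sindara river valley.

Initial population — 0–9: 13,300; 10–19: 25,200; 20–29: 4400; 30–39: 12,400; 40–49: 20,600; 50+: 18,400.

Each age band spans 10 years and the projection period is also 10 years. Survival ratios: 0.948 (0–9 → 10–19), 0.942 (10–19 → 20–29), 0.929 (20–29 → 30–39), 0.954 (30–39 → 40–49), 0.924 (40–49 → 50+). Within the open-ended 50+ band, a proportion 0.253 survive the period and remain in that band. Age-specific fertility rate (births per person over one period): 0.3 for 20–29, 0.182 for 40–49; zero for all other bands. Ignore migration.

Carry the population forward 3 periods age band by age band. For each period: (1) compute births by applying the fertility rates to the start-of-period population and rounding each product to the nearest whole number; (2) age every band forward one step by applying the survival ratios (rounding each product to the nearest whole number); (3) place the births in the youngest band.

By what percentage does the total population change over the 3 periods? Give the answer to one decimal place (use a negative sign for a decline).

-39.0

Period 1.
Births: 4400 × 0.3 = 1320 ; 20600 × 0.182 = 3749 — total 5069
10–19: 13300 × 0.948 = 12608
20–29: 25200 × 0.942 = 23738
30–39: 4400 × 0.929 = 4088
40–49: 12400 × 0.954 = 11830
50+: 20600 × 0.924 + 18400 × 0.253 = 19034 + 4655 = 23689
→ [5069, 12608, 23738, 4088, 11830, 23689]
Period 2.
Births: 23738 × 0.3 = 7121 ; 11830 × 0.182 = 2153 — total 9274
10–19: 5069 × 0.948 = 4805
20–29: 12608 × 0.942 = 11877
30–39: 23738 × 0.929 = 22053
40–49: 4088 × 0.954 = 3900
50+: 11830 × 0.924 + 23689 × 0.253 = 10931 + 5993 = 16924
→ [9274, 4805, 11877, 22053, 3900, 16924]
Period 3.
Births: 11877 × 0.3 = 3563 ; 3900 × 0.182 = 710 — total 4273
10–19: 9274 × 0.948 = 8792
20–29: 4805 × 0.942 = 4526
30–39: 11877 × 0.929 = 11034
40–49: 22053 × 0.954 = 21039
50+: 3900 × 0.924 + 16924 × 0.253 = 3604 + 4282 = 7886
→ [4273, 8792, 4526, 11034, 21039, 7886]
Total: 94300 → 57550; change = -36750; percentage change = -39.0%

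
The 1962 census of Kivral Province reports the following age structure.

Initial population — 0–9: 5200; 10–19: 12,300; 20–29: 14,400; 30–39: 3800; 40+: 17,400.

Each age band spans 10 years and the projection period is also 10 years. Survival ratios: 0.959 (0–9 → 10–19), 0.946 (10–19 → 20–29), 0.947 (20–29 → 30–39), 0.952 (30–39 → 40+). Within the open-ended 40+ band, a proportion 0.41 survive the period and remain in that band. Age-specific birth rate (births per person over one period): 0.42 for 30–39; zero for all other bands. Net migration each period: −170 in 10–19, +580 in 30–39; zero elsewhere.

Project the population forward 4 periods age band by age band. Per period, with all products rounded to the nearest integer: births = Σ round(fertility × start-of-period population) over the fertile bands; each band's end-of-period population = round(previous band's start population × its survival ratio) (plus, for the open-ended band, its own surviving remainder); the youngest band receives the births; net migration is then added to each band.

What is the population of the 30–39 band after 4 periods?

1800

Numbering the bands 1..5 from youngest to oldest:
Period 1.
Births: 3800 × 0.42 = 1596
Band 2: 5200 × 0.959 = 4987
Band 3: 12300 × 0.946 = 11636
Band 4: 14400 × 0.947 = 13637
Band 5: 3800 × 0.952 + 17400 × 0.41 = 3618 + 7134 = 10752
Net migration: Band 2 − 170 → 4817; Band 4 + 580 → 14217
End of period: [1596, 4817, 11636, 14217, 10752]
Period 2.
Births: 14217 × 0.42 = 5971
Band 2: 1596 × 0.959 = 1531
Band 3: 4817 × 0.946 = 4557
Band 4: 11636 × 0.947 = 11019
Band 5: 14217 × 0.952 + 10752 × 0.41 = 13535 + 4408 = 17943
Net migration: Band 2 − 170 → 1361; Band 4 + 580 → 11599
End of period: [5971, 1361, 4557, 11599, 17943]
Period 3.
Births: 11599 × 0.42 = 4872
Band 2: 5971 × 0.959 = 5726
Band 3: 1361 × 0.946 = 1288
Band 4: 4557 × 0.947 = 4315
Band 5: 11599 × 0.952 + 17943 × 0.41 = 11042 + 7357 = 18399
Net migration: Band 2 − 170 → 5556; Band 4 + 580 → 4895
End of period: [4872, 5556, 1288, 4895, 18399]
Period 4.
Births: 4895 × 0.42 = 2056
Band 2: 4872 × 0.959 = 4672
Band 3: 5556 × 0.946 = 5256
Band 4: 1288 × 0.947 = 1220
Band 5: 4895 × 0.952 + 18399 × 0.41 = 4660 + 7544 = 12204
Net migration: Band 2 − 170 → 4502; Band 4 + 580 → 1800
End of period: [2056, 4502, 5256, 1800, 12204]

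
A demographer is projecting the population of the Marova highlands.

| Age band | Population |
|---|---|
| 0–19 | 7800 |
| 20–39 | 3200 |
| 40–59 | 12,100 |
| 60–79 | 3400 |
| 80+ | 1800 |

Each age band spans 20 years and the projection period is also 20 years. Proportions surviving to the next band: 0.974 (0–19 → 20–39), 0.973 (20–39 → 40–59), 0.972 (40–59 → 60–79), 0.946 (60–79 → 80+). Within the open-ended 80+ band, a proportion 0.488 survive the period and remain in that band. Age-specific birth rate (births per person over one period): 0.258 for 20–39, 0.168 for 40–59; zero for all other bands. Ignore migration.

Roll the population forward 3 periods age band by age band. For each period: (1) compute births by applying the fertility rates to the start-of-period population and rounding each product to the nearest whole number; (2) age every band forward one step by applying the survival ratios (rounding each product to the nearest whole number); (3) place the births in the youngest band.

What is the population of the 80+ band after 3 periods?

Call the bands 1 to 5, youngest first.
— Period 1 —
Births: 3200 * 0.258 = 826, 12100 * 0.168 = 2033 → total 2859
Band 2: 7800 * 0.974 = 7597
Band 3: 3200 * 0.973 = 3114
Band 4: 12100 * 0.972 = 11761
Band 5: 3400 * 0.946 + 1800 * 0.488 = 3216 + 878 = 4094
Population now: 0–19=2859, 20–39=7597, 40–59=3114, 60–79=11761, 80+=4094
— Period 2 —
Births: 7597 * 0.258 = 1960, 3114 * 0.168 = 523 → total 2483
Band 2: 2859 * 0.974 = 2785
Band 3: 7597 * 0.973 = 7392
Band 4: 3114 * 0.972 = 3027
Band 5: 11761 * 0.946 + 4094 * 0.488 = 11126 + 1998 = 13124
Population now: 0–19=2483, 20–39=2785, 40–59=7392, 60–79=3027, 80+=13124
— Period 3 —
Births: 2785 * 0.258 = 719, 7392 * 0.168 = 1242 → total 1961
Band 2: 2483 * 0.974 = 2418
Band 3: 2785 * 0.973 = 2710
Band 4: 7392 * 0.972 = 7185
Band 5: 3027 * 0.946 + 13124 * 0.488 = 2864 + 6405 = 9269
Population now: 0–19=1961, 20–39=2418, 40–59=2710, 60–79=7185, 80+=9269

9269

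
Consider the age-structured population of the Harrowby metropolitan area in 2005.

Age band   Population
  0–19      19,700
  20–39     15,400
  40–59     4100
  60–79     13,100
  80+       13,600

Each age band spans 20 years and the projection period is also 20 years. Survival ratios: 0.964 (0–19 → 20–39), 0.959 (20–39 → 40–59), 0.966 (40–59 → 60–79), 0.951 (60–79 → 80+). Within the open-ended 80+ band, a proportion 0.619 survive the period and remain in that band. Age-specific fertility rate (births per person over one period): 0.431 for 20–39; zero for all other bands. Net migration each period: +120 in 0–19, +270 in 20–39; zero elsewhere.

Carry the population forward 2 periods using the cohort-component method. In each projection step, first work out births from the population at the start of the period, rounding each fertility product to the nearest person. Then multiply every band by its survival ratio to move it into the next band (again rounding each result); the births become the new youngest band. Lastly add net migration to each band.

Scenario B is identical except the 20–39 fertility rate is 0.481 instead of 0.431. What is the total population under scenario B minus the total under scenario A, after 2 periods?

Call the bands 1 to 5, youngest first.
Period 1.
Births: 15400 * 0.431 = 6637
Band 2: 19700 * 0.964 = 18991
Band 3: 15400 * 0.959 = 14769
Band 4: 4100 * 0.966 = 3961
Band 5: 13100 * 0.951 + 13600 * 0.619 = 12458 + 8418 = 20876
Net migration: Band 1 + 120 → 6757; Band 2 + 270 → 19261
Giving 6757 / 19261 / 14769 / 3961 / 20876.
Period 2.
Births: 19261 * 0.431 = 8301
Band 2: 6757 * 0.964 = 6514
Band 3: 19261 * 0.959 = 18471
Band 4: 14769 * 0.966 = 14267
Band 5: 3961 * 0.951 + 20876 * 0.619 = 3767 + 12922 = 16689
Net migration: Band 1 + 120 → 8421; Band 2 + 270 → 6784
Giving 8421 / 6784 / 18471 / 14267 / 16689.
Scenario A total after 2 periods: 64632
Scenario B projection —
Period 1.
Births: 15400 * 0.481 = 7407
Band 2: 19700 * 0.964 = 18991
Band 3: 15400 * 0.959 = 14769
Band 4: 4100 * 0.966 = 3961
Band 5: 13100 * 0.951 + 13600 * 0.619 = 12458 + 8418 = 20876
Net migration: Band 1 + 120 → 7527; Band 2 + 270 → 19261
Giving 7527 / 19261 / 14769 / 3961 / 20876.
Period 2.
Births: 19261 * 0.481 = 9265
Band 2: 7527 * 0.964 = 7256
Band 3: 19261 * 0.959 = 18471
Band 4: 14769 * 0.966 = 14267
Band 5: 3961 * 0.951 + 20876 * 0.619 = 3767 + 12922 = 16689
Net migration: Band 1 + 120 → 9385; Band 2 + 270 → 7526
Giving 9385 / 7526 / 18471 / 14267 / 16689.
Scenario B total after 2 periods: 66338
Difference B − A = 66338 − 64632 = 1706

1706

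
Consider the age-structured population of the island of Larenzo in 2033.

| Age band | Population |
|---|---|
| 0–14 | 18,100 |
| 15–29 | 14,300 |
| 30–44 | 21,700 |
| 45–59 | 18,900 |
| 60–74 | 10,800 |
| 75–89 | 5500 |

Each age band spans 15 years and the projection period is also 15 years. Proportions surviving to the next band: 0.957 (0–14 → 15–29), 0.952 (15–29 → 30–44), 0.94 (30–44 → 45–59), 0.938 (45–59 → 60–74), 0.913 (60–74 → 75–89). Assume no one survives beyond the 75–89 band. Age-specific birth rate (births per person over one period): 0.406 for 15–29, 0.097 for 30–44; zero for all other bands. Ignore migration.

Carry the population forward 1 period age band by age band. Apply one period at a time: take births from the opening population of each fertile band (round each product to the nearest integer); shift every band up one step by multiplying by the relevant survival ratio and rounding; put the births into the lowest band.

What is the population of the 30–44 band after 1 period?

Period 1.
Births: 14300 × 0.406 = 5806  |  21700 × 0.097 = 2105 ⇒ total 7911
15–29: 18100 × 0.957 = 17322
30–44: 14300 × 0.952 = 13614
45–59: 21700 × 0.94 = 20398
60–74: 18900 × 0.938 = 17728
75–89: 10800 × 0.913 = 9860
Population now: 0–14=7911, 15–29=17322, 30–44=13614, 45–59=20398, 60–74=17728, 75–89=9860

13614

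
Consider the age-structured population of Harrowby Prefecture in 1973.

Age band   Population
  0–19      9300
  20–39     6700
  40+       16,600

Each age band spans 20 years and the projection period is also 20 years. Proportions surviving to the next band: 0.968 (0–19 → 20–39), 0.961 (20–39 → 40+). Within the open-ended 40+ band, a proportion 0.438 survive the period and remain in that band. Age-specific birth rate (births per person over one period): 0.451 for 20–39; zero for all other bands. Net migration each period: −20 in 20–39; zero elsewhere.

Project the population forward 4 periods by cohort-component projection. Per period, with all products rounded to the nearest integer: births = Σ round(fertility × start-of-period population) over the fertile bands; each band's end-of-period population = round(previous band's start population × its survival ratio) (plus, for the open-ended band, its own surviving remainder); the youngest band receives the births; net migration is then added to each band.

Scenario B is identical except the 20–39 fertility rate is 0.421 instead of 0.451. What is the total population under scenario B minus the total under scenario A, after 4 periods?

-724

Period 1.
Births: 6700 × 0.451 = 3022
20–39: 9300 × 0.968 = 9002
40+: 6700 × 0.961 + 16600 × 0.438 = 6439 + 7271 = 13710
Net migration: 20–39 − 20 → 8982
End of period: [3022, 8982, 13710]
Period 2.
Births: 8982 × 0.451 = 4051
20–39: 3022 × 0.968 = 2925
40+: 8982 × 0.961 + 13710 × 0.438 = 8632 + 6005 = 14637
Net migration: 20–39 − 20 → 2905
End of period: [4051, 2905, 14637]
Period 3.
Births: 2905 × 0.451 = 1310
20–39: 4051 × 0.968 = 3921
40+: 2905 × 0.961 + 14637 × 0.438 = 2792 + 6411 = 9203
Net migration: 20–39 − 20 → 3901
End of period: [1310, 3901, 9203]
Period 4.
Births: 3901 × 0.451 = 1759
20–39: 1310 × 0.968 = 1268
40+: 3901 × 0.961 + 9203 × 0.438 = 3749 + 4031 = 7780
Net migration: 20–39 − 20 → 1248
End of period: [1759, 1248, 7780]
Scenario A total after 4 periods: 10787
Scenario B projection —
Period 1.
Births: 6700 × 0.421 = 2821
20–39: 9300 × 0.968 = 9002
40+: 6700 × 0.961 + 16600 × 0.438 = 6439 + 7271 = 13710
Net migration: 20–39 − 20 → 8982
End of period: [2821, 8982, 13710]
Period 2.
Births: 8982 × 0.421 = 3781
20–39: 2821 × 0.968 = 2731
40+: 8982 × 0.961 + 13710 × 0.438 = 8632 + 6005 = 14637
Net migration: 20–39 − 20 → 2711
End of period: [3781, 2711, 14637]
Period 3.
Births: 2711 × 0.421 = 1141
20–39: 3781 × 0.968 = 3660
40+: 2711 × 0.961 + 14637 × 0.438 = 2605 + 6411 = 9016
Net migration: 20–39 − 20 → 3640
End of period: [1141, 3640, 9016]
Period 4.
Births: 3640 × 0.421 = 1532
20–39: 1141 × 0.968 = 1104
40+: 3640 × 0.961 + 9016 × 0.438 = 3498 + 3949 = 7447
Net migration: 20–39 − 20 → 1084
End of period: [1532, 1084, 7447]
Scenario B total after 4 periods: 10063
Difference B − A = 10063 − 10787 = -724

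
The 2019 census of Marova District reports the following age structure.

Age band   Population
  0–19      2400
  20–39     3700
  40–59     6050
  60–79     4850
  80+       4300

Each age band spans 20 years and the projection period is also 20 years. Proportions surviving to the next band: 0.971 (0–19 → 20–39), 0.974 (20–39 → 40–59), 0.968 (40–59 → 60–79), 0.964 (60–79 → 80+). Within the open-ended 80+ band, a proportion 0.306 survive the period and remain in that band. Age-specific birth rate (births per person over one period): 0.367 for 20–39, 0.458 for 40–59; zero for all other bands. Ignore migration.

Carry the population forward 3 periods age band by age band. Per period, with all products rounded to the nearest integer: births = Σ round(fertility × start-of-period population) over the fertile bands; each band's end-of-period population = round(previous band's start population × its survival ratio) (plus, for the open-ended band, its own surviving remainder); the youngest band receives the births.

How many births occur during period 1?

Let group 1 be 0–19 through group 5 = 80+.
After projecting period 1:
Births: 3700 × 0.367 = 1358, 6050 × 0.458 = 2771 → 4129
Group 2: 2400 × 0.971 = 2330
Group 3: 3700 × 0.974 = 3604
Group 4: 6050 × 0.968 = 5856
Group 5: 4850 × 0.964 + 4300 × 0.306 = 4675 + 1316 = 5991
End of period: [4129, 2330, 3604, 5856, 5991]

4129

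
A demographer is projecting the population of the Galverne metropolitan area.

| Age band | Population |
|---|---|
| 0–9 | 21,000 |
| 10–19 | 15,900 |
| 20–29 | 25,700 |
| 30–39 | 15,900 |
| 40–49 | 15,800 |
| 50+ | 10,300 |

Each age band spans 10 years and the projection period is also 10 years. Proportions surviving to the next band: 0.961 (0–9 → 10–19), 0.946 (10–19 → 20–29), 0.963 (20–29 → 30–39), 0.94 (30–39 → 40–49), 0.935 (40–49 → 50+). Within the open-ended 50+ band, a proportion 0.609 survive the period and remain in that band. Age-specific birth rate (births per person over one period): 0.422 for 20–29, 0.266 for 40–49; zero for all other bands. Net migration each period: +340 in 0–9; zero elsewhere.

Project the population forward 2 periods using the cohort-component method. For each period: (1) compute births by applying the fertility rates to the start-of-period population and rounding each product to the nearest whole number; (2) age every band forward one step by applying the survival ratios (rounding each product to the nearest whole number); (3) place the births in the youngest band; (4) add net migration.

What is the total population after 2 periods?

109082

Period 1:
Births: 25700 × 0.422 = 10845  |  15800 × 0.266 = 4203 → total 15048
10–19: 21000 × 0.961 = 20181
20–29: 15900 × 0.946 = 15041
30–39: 25700 × 0.963 = 24749
40–49: 15900 × 0.94 = 14946
50+: 15800 × 0.935 + 10300 × 0.609 = 14773 + 6273 = 21046
Net migration: 0–9 + 340 → 15388
End of period: [15388, 20181, 15041, 24749, 14946, 21046]
Period 2:
Births: 15041 × 0.422 = 6347  |  14946 × 0.266 = 3976 → total 10323
10–19: 15388 × 0.961 = 14788
20–29: 20181 × 0.946 = 19091
30–39: 15041 × 0.963 = 14484
40–49: 24749 × 0.94 = 23264
50+: 14946 × 0.935 + 21046 × 0.609 = 13975 + 12817 = 26792
Net migration: 0–9 + 340 → 10663
End of period: [10663, 14788, 19091, 14484, 23264, 26792]
Total after period 2: 10663 + 14788 + 19091 + 14484 + 23264 + 26792 = 109082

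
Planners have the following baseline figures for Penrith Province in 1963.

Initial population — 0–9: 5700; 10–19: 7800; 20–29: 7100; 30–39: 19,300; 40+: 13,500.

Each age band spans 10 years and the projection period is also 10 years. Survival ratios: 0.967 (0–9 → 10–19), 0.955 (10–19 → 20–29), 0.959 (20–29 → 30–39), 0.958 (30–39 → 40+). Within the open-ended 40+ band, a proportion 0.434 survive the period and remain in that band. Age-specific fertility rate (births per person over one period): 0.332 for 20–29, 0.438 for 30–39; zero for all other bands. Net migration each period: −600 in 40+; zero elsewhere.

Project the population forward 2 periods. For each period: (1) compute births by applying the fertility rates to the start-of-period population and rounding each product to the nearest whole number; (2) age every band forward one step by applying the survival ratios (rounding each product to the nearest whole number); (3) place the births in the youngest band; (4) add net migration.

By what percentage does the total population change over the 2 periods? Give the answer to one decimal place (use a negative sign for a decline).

-16.6

[period 1]
Births: 7100 × 0.332 = 2357  |  19300 × 0.438 = 8453 — total 10810
10–19: 5700 × 0.967 = 5512
20–29: 7800 × 0.955 = 7449
30–39: 7100 × 0.959 = 6809
40+: 19300 × 0.958 + 13500 × 0.434 = 18489 + 5859 = 24348
Net migration: 40+ − 600 → 23748
Population now: 0–9=10810, 10–19=5512, 20–29=7449, 30–39=6809, 40+=23748
[period 2]
Births: 7449 × 0.332 = 2473  |  6809 × 0.438 = 2982 — total 5455
10–19: 10810 × 0.967 = 10453
20–29: 5512 × 0.955 = 5264
30–39: 7449 × 0.959 = 7144
40+: 6809 × 0.958 + 23748 × 0.434 = 6523 + 10307 = 16830
Net migration: 40+ − 600 → 16230
Population now: 0–9=5455, 10–19=10453, 20–29=5264, 30–39=7144, 40+=16230
Total: 53400 → 44546; change = -8854; percentage change = -16.6%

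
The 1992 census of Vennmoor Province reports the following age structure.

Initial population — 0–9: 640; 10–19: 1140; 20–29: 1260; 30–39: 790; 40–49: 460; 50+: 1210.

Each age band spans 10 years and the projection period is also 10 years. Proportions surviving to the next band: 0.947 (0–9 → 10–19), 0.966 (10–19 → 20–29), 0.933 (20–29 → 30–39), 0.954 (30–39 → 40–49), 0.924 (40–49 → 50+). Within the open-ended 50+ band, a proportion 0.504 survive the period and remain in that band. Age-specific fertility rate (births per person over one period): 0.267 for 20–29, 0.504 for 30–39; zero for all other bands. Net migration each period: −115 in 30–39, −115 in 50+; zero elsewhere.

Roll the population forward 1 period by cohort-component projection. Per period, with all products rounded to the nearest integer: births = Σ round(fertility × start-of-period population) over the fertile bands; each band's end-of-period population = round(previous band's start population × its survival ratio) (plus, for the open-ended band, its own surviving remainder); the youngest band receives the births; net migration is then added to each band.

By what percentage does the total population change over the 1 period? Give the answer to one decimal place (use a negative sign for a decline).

Call the bands 1 to 6, youngest first.
Period 1:
Births: 1260 × 0.267 = 336 ; 790 × 0.504 = 398 ⇒ total 734
Band 2: 640 × 0.947 = 606
Band 3: 1140 × 0.966 = 1101
Band 4: 1260 × 0.933 = 1176
Band 5: 790 × 0.954 = 754
Band 6: 460 × 0.924 + 1210 × 0.504 = 425 + 610 = 1035
Net migration: Band 4 − 115 → 1061; Band 6 − 115 → 920
Giving 734 / 606 / 1101 / 1061 / 754 / 920.
Total: 5500 → 5176; change = -324; percentage change = -5.9%

-5.9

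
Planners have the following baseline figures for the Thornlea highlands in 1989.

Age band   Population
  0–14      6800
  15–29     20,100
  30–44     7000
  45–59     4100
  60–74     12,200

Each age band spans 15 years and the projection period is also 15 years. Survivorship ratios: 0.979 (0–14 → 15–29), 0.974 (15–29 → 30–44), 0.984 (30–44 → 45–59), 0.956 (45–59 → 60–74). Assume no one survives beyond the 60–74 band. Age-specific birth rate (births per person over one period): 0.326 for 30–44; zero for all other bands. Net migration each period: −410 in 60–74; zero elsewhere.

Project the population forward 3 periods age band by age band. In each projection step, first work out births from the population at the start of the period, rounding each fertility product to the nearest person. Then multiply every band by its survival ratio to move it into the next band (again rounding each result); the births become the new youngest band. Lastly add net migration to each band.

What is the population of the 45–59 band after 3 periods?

[period 1]
Births: 7000 × 0.326 = 2282
15–29: 6800 × 0.979 = 6657
30–44: 20100 × 0.974 = 19577
45–59: 7000 × 0.984 = 6888
60–74: 4100 × 0.956 = 3920
Net migration: 60–74 − 410 → 3510
End of period: [2282, 6657, 19577, 6888, 3510]
[period 2]
Births: 19577 × 0.326 = 6382
15–29: 2282 × 0.979 = 2234
30–44: 6657 × 0.974 = 6484
45–59: 19577 × 0.984 = 19264
60–74: 6888 × 0.956 = 6585
Net migration: 60–74 − 410 → 6175
End of period: [6382, 2234, 6484, 19264, 6175]
[period 3]
Births: 6484 × 0.326 = 2114
15–29: 6382 × 0.979 = 6248
30–44: 2234 × 0.974 = 2176
45–59: 6484 × 0.984 = 6380
60–74: 19264 × 0.956 = 18416
Net migration: 60–74 − 410 → 18006
End of period: [2114, 6248, 2176, 6380, 18006]

6380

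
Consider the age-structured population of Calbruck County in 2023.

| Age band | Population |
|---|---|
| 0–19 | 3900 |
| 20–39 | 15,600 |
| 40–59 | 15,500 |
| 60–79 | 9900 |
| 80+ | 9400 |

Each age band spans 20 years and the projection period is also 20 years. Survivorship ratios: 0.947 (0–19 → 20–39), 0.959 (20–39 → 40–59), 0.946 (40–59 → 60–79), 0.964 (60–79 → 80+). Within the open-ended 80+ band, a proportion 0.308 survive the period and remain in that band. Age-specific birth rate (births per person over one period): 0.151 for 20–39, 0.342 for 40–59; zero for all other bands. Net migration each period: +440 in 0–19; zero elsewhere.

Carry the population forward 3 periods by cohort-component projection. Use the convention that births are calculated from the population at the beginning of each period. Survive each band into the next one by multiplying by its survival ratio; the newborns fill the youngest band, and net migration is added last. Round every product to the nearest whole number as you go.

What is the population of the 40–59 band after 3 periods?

Period 1:
Births: 15600 × 0.151 = 2356  |  15500 × 0.342 = 5301 → total 7657
20–39: 3900 × 0.947 = 3693
40–59: 15600 × 0.959 = 14960
60–79: 15500 × 0.946 = 14663
80+: 9900 × 0.964 + 9400 × 0.308 = 9544 + 2895 = 12439
Net migration: 0–19 + 440 → 8097
Population now: 0–19=8097, 20–39=3693, 40–59=14960, 60–79=14663, 80+=12439
Period 2:
Births: 3693 × 0.151 = 558  |  14960 × 0.342 = 5116 → total 5674
20–39: 8097 × 0.947 = 7668
40–59: 3693 × 0.959 = 3542
60–79: 14960 × 0.946 = 14152
80+: 14663 × 0.964 + 12439 × 0.308 = 14135 + 3831 = 17966
Net migration: 0–19 + 440 → 6114
Population now: 0–19=6114, 20–39=7668, 40–59=3542, 60–79=14152, 80+=17966
Period 3:
Births: 7668 × 0.151 = 1158  |  3542 × 0.342 = 1211 → total 2369
20–39: 6114 × 0.947 = 5790
40–59: 7668 × 0.959 = 7354
60–79: 3542 × 0.946 = 3351
80+: 14152 × 0.964 + 17966 × 0.308 = 13643 + 5534 = 19177
Net migration: 0–19 + 440 → 2809
Population now: 0–19=2809, 20–39=5790, 40–59=7354, 60–79=3351, 80+=19177

7354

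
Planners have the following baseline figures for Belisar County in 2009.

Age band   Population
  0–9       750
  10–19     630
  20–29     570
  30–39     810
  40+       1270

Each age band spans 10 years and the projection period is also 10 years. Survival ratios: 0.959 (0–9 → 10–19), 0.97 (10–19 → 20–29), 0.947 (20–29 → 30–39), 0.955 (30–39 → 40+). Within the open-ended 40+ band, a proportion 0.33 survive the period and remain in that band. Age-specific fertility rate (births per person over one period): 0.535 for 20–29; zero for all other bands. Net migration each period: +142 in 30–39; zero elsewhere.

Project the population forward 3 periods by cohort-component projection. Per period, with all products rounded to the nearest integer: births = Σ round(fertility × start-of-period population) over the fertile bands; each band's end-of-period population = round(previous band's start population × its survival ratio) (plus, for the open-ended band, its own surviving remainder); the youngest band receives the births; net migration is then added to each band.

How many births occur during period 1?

305

(Groups numbered youngest = 1 to oldest = 5.)
— Period 1 —
Births: 570 × 0.535 = 305
Group 2: 750 × 0.959 = 719
Group 3: 630 × 0.97 = 611
Group 4: 570 × 0.947 = 540
Group 5: 810 × 0.955 + 1270 × 0.33 = 774 + 419 = 1193
Net migration: Group 4 + 142 → 682
Population now: 0–9=305, 10–19=719, 20–29=611, 30–39=682, 40+=1193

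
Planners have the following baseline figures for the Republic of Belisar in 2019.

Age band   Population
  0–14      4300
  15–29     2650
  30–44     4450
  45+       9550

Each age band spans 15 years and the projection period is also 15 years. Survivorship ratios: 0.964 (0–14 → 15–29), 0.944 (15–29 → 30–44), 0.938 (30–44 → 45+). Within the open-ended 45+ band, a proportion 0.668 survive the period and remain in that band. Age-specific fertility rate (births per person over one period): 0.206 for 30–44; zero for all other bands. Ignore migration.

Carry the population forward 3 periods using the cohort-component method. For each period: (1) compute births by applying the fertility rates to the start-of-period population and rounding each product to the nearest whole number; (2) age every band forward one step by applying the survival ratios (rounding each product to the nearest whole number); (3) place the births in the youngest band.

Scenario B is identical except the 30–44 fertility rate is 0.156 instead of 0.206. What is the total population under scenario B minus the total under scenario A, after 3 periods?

-518

— Period 1 —
Births: 4450 × 0.206 = 917
15–29: 4300 × 0.964 = 4145
30–44: 2650 × 0.944 = 2502
45+: 4450 × 0.938 + 9550 × 0.668 = 4174 + 6379 = 10553
Giving 917 / 4145 / 2502 / 10553.
— Period 2 —
Births: 2502 × 0.206 = 515
15–29: 917 × 0.964 = 884
30–44: 4145 × 0.944 = 3913
45+: 2502 × 0.938 + 10553 × 0.668 = 2347 + 7049 = 9396
Giving 515 / 884 / 3913 / 9396.
— Period 3 —
Births: 3913 × 0.206 = 806
15–29: 515 × 0.964 = 496
30–44: 884 × 0.944 = 834
45+: 3913 × 0.938 + 9396 × 0.668 = 3670 + 6277 = 9947
Giving 806 / 496 / 834 / 9947.
Scenario A total after 3 periods: 12083
Scenario B projection —
— Period 1 —
Births: 4450 × 0.156 = 694
15–29: 4300 × 0.964 = 4145
30–44: 2650 × 0.944 = 2502
45+: 4450 × 0.938 + 9550 × 0.668 = 4174 + 6379 = 10553
Giving 694 / 4145 / 2502 / 10553.
— Period 2 —
Births: 2502 × 0.156 = 390
15–29: 694 × 0.964 = 669
30–44: 4145 × 0.944 = 3913
45+: 2502 × 0.938 + 10553 × 0.668 = 2347 + 7049 = 9396
Giving 390 / 669 / 3913 / 9396.
— Period 3 —
Births: 3913 × 0.156 = 610
15–29: 390 × 0.964 = 376
30–44: 669 × 0.944 = 632
45+: 3913 × 0.938 + 9396 × 0.668 = 3670 + 6277 = 9947
Giving 610 / 376 / 632 / 9947.
Scenario B total after 3 periods: 11565
Difference B − A = 11565 − 12083 = -518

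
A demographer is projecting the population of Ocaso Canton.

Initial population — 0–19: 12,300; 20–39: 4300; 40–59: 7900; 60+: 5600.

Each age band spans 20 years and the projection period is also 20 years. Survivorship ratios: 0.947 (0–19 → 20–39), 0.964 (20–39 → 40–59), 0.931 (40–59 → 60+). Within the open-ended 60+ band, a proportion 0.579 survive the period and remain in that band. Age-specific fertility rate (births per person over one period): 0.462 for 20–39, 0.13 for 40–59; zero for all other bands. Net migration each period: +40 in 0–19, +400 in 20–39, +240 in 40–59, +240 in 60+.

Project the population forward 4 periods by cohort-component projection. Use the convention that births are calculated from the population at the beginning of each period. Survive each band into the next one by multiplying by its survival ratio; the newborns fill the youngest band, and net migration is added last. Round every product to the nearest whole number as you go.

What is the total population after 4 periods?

26473

After projecting period 1:
Births: 4300 × 0.462 = 1987, 7900 × 0.13 = 1027 → total 3014
20–39: 12300 × 0.947 = 11648
40–59: 4300 × 0.964 = 4145
60+: 7900 × 0.931 + 5600 × 0.579 = 7355 + 3242 = 10597
Net migration: 0–19 + 40 → 3054; 20–39 + 400 → 12048; 40–59 + 240 → 4385; 60+ + 240 → 10837
→ [3054, 12048, 4385, 10837]
After projecting period 2:
Births: 12048 × 0.462 = 5566, 4385 × 0.13 = 570 → total 6136
20–39: 3054 × 0.947 = 2892
40–59: 12048 × 0.964 = 11614
60+: 4385 × 0.931 + 10837 × 0.579 = 4082 + 6275 = 10357
Net migration: 0–19 + 40 → 6176; 20–39 + 400 → 3292; 40–59 + 240 → 11854; 60+ + 240 → 10597
→ [6176, 3292, 11854, 10597]
After projecting period 3:
Births: 3292 × 0.462 = 1521, 11854 × 0.13 = 1541 → total 3062
20–39: 6176 × 0.947 = 5849
40–59: 3292 × 0.964 = 3173
60+: 11854 × 0.931 + 10597 × 0.579 = 11036 + 6136 = 17172
Net migration: 0–19 + 40 → 3102; 20–39 + 400 → 6249; 40–59 + 240 → 3413; 60+ + 240 → 17412
→ [3102, 6249, 3413, 17412]
After projecting period 4:
Births: 6249 × 0.462 = 2887, 3413 × 0.13 = 444 → total 3331
20–39: 3102 × 0.947 = 2938
40–59: 6249 × 0.964 = 6024
60+: 3413 × 0.931 + 17412 × 0.579 = 3178 + 10082 = 13260
Net migration: 0–19 + 40 → 3371; 20–39 + 400 → 3338; 40–59 + 240 → 6264; 60+ + 240 → 13500
→ [3371, 3338, 6264, 13500]
Total after period 4: 3371 + 3338 + 6264 + 13500 = 26473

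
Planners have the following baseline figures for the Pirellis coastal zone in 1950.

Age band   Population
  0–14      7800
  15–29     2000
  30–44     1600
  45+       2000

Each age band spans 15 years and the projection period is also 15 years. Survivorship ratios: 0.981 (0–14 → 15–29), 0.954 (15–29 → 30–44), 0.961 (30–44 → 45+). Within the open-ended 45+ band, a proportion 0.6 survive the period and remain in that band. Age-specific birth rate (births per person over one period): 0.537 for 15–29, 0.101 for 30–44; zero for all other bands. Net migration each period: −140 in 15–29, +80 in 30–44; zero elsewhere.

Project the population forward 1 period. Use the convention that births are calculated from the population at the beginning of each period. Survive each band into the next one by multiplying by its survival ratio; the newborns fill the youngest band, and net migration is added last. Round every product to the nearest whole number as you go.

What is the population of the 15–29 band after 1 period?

7512

Call the bands 1 to 4, youngest first.
After projecting period 1:
Births: 2000 × 0.537 = 1074  |  1600 × 0.101 = 162 → total 1236
Band 2: 7800 × 0.981 = 7652
Band 3: 2000 × 0.954 = 1908
Band 4: 1600 × 0.961 + 2000 × 0.6 = 1538 + 1200 = 2738
Net migration: Band 2 − 140 → 7512; Band 3 + 80 → 1988
→ [1236, 7512, 1988, 2738]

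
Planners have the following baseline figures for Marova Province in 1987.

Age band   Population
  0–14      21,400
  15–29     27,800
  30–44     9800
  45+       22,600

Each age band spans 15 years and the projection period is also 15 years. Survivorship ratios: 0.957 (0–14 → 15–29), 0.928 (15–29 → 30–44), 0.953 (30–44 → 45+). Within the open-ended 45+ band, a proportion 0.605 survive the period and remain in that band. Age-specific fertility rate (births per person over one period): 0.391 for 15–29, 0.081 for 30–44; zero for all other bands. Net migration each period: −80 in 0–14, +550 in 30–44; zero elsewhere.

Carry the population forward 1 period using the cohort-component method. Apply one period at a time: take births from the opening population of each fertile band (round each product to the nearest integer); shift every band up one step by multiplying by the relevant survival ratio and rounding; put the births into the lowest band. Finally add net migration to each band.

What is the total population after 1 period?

Let group 1 be 0–14 through group 4 = 45+.
Period 1:
Births: 27800 × 0.391 = 10870, 9800 × 0.081 = 794 → 11664
Group 2: 21400 × 0.957 = 20480
Group 3: 27800 × 0.928 = 25798
Group 4: 9800 × 0.953 + 22600 × 0.605 = 9339 + 13673 = 23012
Net migration: Group 1 − 80 → 11584; Group 3 + 550 → 26348
Population now: 0–14=11584, 15–29=20480, 30–44=26348, 45+=23012
Total after period 1: 11584 + 20480 + 26348 + 23012 = 81424

81424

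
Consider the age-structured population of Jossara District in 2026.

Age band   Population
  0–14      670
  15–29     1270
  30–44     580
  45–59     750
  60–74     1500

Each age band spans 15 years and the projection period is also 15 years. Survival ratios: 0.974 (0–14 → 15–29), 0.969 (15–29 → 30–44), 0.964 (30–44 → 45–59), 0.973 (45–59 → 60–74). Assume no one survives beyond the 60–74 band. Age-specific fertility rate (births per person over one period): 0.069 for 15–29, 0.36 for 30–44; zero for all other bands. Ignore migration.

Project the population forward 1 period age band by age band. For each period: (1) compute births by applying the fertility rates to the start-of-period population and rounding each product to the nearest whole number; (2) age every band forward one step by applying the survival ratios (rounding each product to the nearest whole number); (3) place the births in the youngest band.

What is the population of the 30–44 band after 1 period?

Period 1:
Births: 1270 × 0.069 = 88 ; 580 × 0.36 = 209 ⇒ total 297
15–29: 670 × 0.974 = 653
30–44: 1270 × 0.969 = 1231
45–59: 580 × 0.964 = 559
60–74: 750 × 0.973 = 730
Giving 297 / 653 / 1231 / 559 / 730.

1231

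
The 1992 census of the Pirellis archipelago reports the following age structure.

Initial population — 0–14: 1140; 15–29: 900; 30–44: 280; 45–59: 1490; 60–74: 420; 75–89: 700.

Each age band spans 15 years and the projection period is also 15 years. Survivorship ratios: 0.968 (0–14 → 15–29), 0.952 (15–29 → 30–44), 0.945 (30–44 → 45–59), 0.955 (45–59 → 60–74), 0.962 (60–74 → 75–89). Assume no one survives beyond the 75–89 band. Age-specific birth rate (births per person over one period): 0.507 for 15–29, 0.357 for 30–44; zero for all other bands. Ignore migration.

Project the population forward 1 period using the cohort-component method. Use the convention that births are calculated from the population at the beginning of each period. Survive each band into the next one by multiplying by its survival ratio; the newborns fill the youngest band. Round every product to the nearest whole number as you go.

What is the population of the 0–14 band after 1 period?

556

Let group 1 be 0–14 through group 6 = 75–89.
After projecting period 1:
Births: 900 × 0.507 = 456  |  280 × 0.357 = 100 → 556
Group 2: 1140 × 0.968 = 1104
Group 3: 900 × 0.952 = 857
Group 4: 280 × 0.945 = 265
Group 5: 1490 × 0.955 = 1423
Group 6: 420 × 0.962 = 404
Population now: 0–14=556, 15–29=1104, 30–44=857, 45–59=265, 60–74=1423, 75–89=404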